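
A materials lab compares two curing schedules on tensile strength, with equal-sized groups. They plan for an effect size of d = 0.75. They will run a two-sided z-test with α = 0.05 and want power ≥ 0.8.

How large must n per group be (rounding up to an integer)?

n = 28 per group

Set Φ(δ − 1.960) = 0.8; then δ − 1.960 = Φ⁻¹(0.8) = 0.842, giving δ = 2.802.
(The Φ(−δ − z_{α/2}) term is vanishingly small for δ > 0 and is dropped in the standard sample-size formula.)
δ = d·√(n/2) ⇒ n = 2(δ/d)² = 2 × (2.802 / 0.75)² = 27.91.
Round up to the next whole unit.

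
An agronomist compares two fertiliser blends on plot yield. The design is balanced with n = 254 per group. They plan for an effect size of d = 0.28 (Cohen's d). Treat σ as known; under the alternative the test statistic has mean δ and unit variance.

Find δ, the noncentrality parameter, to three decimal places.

δ = d·√(n/2) = 0.28 × √(254/2) = 3.1554

δ ≈ 3.155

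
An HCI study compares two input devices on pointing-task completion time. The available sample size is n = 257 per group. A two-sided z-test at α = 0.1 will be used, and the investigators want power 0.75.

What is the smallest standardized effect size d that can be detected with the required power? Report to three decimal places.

d ≈ 0.205

Required noncentrality: δ = z_{0.05} + z_{0.25} = 1.645 + 0.674 = 2.319.
(Lower-tail contribution to power is negligible for δ > 0.)
δ = d·√(n/2) ⇒ d = δ/√(n/2) = 2.319/√(257/2) = 0.2046.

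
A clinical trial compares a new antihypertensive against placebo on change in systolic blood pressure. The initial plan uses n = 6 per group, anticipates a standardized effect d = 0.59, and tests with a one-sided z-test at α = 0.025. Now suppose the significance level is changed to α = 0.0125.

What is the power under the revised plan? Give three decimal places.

Power ≈ 0.111

δ = d·√(n/2) = 0.59 × √(6/2) = 1.0219 (unchanged). New critical value: z_{0.0125} = 2.241.
Revised power = P(Z > 2.241 − δ) = Φ(-1.219) = 0.1113.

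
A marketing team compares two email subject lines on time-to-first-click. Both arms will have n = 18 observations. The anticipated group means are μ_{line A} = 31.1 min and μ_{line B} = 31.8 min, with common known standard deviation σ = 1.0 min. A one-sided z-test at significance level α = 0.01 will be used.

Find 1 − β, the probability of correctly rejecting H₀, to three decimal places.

Power ≈ 0.410

Standardized effect: d = |μ_{line A} − μ_{line B}| / σ = |31.1 − 31.8| / 1.0 = 0.7000
Noncentrality parameter: δ = d·√(n/2) = 0.7000 × √(18/2) = 2.1000
Critical value for a one-sided test at α = 0.01: z_α = 2.326.
Power = Φ(δ − 2.326) = Φ(-0.226) = 0.4105.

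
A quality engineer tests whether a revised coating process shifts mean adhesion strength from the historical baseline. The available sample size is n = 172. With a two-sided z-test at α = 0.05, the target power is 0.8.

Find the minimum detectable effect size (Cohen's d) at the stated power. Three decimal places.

d ≈ 0.214

Need Φ(δ − 1.960) = 0.8, so δ = 1.960 + 0.842 = 2.802.
(The second rejection-region term Φ(−δ − z_{α/2}) is negligible and dropped.)
δ = d·√n ⇒ d = δ/√n = 2.802/√172 = 0.2136.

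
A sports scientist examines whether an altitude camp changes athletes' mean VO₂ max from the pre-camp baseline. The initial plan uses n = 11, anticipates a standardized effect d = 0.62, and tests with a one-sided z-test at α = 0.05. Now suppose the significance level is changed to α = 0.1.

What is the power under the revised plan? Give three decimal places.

Power ≈ 0.781

δ = d·√n = 0.62 × √11 = 2.0563 (unchanged). New critical value: z_{0.1} = 1.282.
Revised power = Φ(δ − 1.282) = Φ(0.775) = 0.7808.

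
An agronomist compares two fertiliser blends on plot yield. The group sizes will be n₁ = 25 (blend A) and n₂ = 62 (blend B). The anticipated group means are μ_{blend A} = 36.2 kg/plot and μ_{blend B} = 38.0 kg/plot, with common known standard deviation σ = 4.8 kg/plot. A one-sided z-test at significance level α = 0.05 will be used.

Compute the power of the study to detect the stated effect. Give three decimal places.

Standardized effect: d = |μ_{blend A} − μ_{blend B}| / σ = |36.2 − 38.0| / 4.8 = 0.3750
Noncentrality parameter: δ = d / √(1/n₁ + 1/n₂) = 0.3750 / √(1/25 + 1/62) = 1.5828
One-sided α = 0.05 → critical value z_{0.05} = 1.645.
Power = Φ(δ − 1.645) = Φ(-0.062) = 0.4753.

Power ≈ 0.475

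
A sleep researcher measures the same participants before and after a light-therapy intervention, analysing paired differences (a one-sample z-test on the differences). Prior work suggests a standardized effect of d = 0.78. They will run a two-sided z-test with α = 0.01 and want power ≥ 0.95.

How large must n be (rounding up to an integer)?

n = 30

Set Φ(δ − 2.576) = 0.95; then δ − 2.576 = Φ⁻¹(0.95) = 1.645, giving δ = 4.221.
(The Φ(−δ − z_{α/2}) term is vanishingly small for δ > 0 and is dropped in the standard sample-size formula.)
δ = d·√n ⇒ n = (δ/d)² = (4.221 / 0.78)² = 29.28.
Round up to the next whole unit.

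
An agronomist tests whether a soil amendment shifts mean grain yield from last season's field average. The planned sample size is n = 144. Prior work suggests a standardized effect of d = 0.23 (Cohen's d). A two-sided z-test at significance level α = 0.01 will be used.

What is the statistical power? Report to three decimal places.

Power ≈ 0.573

Noncentrality parameter: δ = d·√n = 0.23 × √144 = 2.7600
Two-sided α = 0.01 → critical value z_{0.005} = 2.576.
Power = Φ(δ − 2.576) + Φ(−δ − 2.576) = Φ(0.184) + Φ(-5.336) = 0.5731 + 0.0000 = 0.5731.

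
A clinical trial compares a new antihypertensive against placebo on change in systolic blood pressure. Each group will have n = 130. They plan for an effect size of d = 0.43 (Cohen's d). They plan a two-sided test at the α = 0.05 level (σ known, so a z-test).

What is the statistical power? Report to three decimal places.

Power ≈ 0.934

Noncentrality parameter: δ = d·√(n/2) = 0.43 × √(130/2) = 3.4668
Critical value for a two-sided test at α = 0.05: z_{α/2} = 1.960.
Power = Φ(δ − 1.960) + Φ(−δ − 1.960) = Φ(1.507) + Φ(-5.427) = 0.9341 + 0.0000 = 0.9341.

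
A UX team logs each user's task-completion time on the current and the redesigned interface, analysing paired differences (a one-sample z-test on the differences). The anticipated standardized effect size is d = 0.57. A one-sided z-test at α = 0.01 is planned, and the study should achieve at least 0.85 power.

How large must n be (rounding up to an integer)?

n = 35

Set Φ(δ − 2.326) = 0.85; then δ − 2.326 = Φ⁻¹(0.85) = 1.036, giving δ = 3.363.
δ = d·√n ⇒ n = (δ/d)² = (3.363 / 0.57)² = 34.81.
Round up to the next whole unit.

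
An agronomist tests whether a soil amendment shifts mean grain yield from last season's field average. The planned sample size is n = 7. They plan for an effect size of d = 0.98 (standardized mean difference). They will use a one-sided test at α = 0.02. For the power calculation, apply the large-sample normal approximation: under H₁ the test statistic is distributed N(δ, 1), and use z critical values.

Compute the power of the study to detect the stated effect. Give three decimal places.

Noncentrality parameter: δ = d·√n = 0.98 × √7 = 2.5928
Critical value for a one-sided test at α = 0.02: z_α = 2.054.
Power = P(Z > 2.054 − δ) = Φ(0.539) = 0.7051.

Power ≈ 0.705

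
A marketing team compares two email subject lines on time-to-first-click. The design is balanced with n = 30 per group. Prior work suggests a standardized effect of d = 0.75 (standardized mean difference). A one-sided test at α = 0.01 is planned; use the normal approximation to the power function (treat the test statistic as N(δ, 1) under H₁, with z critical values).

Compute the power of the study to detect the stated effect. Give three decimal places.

Power ≈ 0.718

Noncentrality parameter: δ = d·√(n/2) = 0.75 × √(30/2) = 2.9047
One-sided α = 0.01 → critical value z_{0.01} = 2.326.
Power = Φ(δ − 2.326) = Φ(0.578) = 0.7185.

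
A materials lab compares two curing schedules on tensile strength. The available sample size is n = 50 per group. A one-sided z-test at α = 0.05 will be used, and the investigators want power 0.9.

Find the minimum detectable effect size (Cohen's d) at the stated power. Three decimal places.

Required noncentrality: δ = z_{0.05} + z_{0.10} = 1.645 + 1.282 = 2.926.
δ = d·√(n/2) ⇒ d = δ/√(n/2) = 2.926/√(50/2) = 0.5853.

d ≈ 0.585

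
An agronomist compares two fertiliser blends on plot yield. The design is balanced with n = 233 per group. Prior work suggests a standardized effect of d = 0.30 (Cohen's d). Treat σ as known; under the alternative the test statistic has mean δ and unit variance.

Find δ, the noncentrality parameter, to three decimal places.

δ ≈ 3.238

The noncentrality parameter scales effect size by the design's sample-size factor: δ = d·√(n/2) = 0.30 × √(233/2) = 3.2381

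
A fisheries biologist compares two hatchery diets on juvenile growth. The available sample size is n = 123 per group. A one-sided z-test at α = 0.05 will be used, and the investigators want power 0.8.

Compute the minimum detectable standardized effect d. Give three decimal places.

Need Φ(δ − 1.645) = 0.8, so δ = 1.645 + 0.842 = 2.486.
δ = d·√(n/2) ⇒ d = δ/√(n/2) = 2.486/√(123/2) = 0.3171.

d ≈ 0.317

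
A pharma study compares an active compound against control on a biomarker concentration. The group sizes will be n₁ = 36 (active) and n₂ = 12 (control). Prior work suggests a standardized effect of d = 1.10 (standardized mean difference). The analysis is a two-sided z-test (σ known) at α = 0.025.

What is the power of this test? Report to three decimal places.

Power ≈ 0.855

Noncentrality parameter: δ = d / √(1/n₁ + 1/n₂) = 1.10 / √(1/36 + 1/12) = 3.3000
Two-sided α = 0.025 → critical value z_{0.0125} = 2.241.
Power = Φ(δ − 2.241) + Φ(−δ − 2.241) = Φ(1.059) + Φ(-5.541) = 0.8551 + 0.0000 = 0.8551.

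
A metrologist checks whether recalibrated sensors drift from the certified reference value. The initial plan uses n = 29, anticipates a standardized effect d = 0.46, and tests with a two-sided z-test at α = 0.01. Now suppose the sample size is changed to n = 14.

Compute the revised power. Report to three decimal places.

Power ≈ 0.196

With n = 14: δ = d·√n = 0.46 × √14 = 1.7212. Critical value z_{0.005} = 2.576.
Revised power = Φ(δ − 2.576) + Φ(−δ − 2.576) = Φ(-0.855) + Φ(-4.297) = 0.1964 + 0.0000 = 0.1964.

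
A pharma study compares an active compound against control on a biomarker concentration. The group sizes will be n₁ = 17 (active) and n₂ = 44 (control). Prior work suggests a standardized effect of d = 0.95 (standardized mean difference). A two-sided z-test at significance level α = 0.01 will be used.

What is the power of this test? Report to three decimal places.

Noncentrality parameter: δ = d / √(1/n₁ + 1/n₂) = 0.95 / √(1/17 + 1/44) = 3.3267
Critical value for a two-sided test at α = 0.01: z_{α/2} = 2.576.
Power = Φ(δ − 2.576) + Φ(−δ − 2.576) = Φ(0.751) + Φ(-5.902) = 0.7736 + 0.0000 = 0.7736.

Power ≈ 0.774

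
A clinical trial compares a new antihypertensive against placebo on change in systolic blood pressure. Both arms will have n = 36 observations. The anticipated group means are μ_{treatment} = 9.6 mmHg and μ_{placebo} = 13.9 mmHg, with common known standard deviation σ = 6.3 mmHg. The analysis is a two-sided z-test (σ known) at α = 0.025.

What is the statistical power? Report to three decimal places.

Standardized effect: d = |μ_{treatment} − μ_{placebo}| / σ = |9.6 − 13.9| / 6.3 = 0.6825
Noncentrality parameter: δ = d·√(n/2) = 0.6825 × √(36/2) = 2.8958
Critical value for a two-sided test at α = 0.025: z_{α/2} = 2.241.
Power = Φ(δ − 2.241) + Φ(−δ − 2.241) = Φ(0.654) + Φ(-5.137) = 0.7436 + 0.0000 = 0.7436.

Power ≈ 0.744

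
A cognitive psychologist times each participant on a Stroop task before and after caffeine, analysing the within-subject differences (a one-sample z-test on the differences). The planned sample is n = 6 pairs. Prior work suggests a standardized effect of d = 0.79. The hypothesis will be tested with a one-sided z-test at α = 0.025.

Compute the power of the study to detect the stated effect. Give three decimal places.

Power ≈ 0.490

Noncentrality parameter: δ = d·√n = 0.79 × √6 = 1.9351
One-sided α = 0.025 → critical value z_{0.025} = 1.960.
Power = P(Z > 1.960 − δ) = Φ(-0.025) = 0.4901.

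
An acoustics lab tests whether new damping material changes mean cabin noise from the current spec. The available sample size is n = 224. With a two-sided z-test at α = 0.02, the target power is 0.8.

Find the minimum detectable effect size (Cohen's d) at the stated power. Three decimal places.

d ≈ 0.212

Required noncentrality: δ = z_{0.01} + z_{0.20} = 2.326 + 0.842 = 3.168.
(The second rejection-region term Φ(−δ − z_{α/2}) is negligible and dropped.)
δ = d·√n ⇒ d = δ/√n = 3.168/√224 = 0.2117.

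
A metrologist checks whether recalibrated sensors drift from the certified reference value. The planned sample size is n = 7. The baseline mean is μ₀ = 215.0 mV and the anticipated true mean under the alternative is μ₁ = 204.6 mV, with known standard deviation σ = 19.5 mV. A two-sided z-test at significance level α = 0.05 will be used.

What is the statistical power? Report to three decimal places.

Standardized effect: d = |μ₁ − μ₀| / σ = |204.6 − 215.0| / 19.5 = 0.5333
Noncentrality parameter: δ = d·√n = 0.5333 × √7 = 1.4111
Two-sided α = 0.05 → critical value z_{0.025} = 1.960.
Power = Φ(δ − 1.960) + Φ(−δ − 1.960) = Φ(-0.549) + Φ(-3.371) = 0.2915 + 0.0004 = 0.2919.

Power ≈ 0.292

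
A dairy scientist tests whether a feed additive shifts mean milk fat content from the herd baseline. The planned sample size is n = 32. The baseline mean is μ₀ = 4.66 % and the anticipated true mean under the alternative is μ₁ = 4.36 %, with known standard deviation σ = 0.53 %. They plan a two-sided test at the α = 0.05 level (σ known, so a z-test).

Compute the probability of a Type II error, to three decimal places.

Standardized effect: d = |μ₁ − μ₀| / σ = |4.36 − 4.66| / 0.53 = 0.5660
Noncentrality parameter: δ = d·√n = 0.5660 × √32 = 3.2020
Two-sided α = 0.05 → critical value z_{0.025} = 1.960.
Power = Φ(δ − 1.960) + Φ(−δ − 1.960) = Φ(1.242) + Φ(-5.162) = 0.8929 + 0.0000 = 0.8929.
Type II error: β = 1 − power = 1 − 0.8929 = 0.1071.

β ≈ 0.107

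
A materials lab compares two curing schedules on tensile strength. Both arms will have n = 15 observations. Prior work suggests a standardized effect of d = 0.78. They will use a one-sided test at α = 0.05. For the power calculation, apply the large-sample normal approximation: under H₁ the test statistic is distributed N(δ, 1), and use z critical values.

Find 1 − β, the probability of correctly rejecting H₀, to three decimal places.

Power ≈ 0.688

Noncentrality parameter: λ = d·√(n/2) = 0.78 × √(15/2) = 2.1361
One-sided α = 0.05 → critical value z_{0.05} = 1.645.
Power = P(Z > 1.645 − λ) = Φ(0.491) = 0.6884.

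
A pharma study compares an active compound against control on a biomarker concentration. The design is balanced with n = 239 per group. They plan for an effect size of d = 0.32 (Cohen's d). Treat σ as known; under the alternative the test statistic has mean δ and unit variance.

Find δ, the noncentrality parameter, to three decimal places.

The noncentrality parameter scales effect size by the design's sample-size factor: δ = d·√(n/2) = 0.32 × √(239/2) = 3.4981

δ ≈ 3.498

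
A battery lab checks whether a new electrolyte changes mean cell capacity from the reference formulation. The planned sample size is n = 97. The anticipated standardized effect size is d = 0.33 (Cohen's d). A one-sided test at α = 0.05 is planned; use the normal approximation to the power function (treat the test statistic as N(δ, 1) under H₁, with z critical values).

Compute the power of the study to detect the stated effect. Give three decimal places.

Noncentrality parameter: δ = d·√n = 0.33 × √97 = 3.2501
One-sided α = 0.05 → critical value z_{0.05} = 1.645.
Power = Φ(δ − 1.645) = Φ(1.605) = 0.9458.

Power ≈ 0.946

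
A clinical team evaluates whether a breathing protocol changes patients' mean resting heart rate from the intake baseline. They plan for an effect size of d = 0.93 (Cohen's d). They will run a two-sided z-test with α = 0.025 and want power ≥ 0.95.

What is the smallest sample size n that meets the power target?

Set Φ(δ − 2.241) = 0.95; then δ − 2.241 = Φ⁻¹(0.95) = 1.645, giving δ = 3.886.
(For δ > 0 the lower-tail rejection region contributes negligibly to power, so the one-term inversion is standard.)
δ = d·√n ⇒ n = (δ/d)² = (3.886 / 0.93)² = 17.46.
Rounding up, n = 18.

n = 18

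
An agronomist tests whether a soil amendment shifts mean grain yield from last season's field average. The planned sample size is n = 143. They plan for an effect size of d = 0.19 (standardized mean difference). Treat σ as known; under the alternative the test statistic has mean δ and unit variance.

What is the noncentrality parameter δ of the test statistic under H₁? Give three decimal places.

δ ≈ 2.272

δ = d·√n = 0.19 × √143 = 2.2721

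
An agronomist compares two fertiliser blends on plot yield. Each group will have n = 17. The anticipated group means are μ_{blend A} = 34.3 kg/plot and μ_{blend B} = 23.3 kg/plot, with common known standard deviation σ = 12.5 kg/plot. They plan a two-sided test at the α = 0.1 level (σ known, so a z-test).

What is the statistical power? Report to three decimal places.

Standardized effect: d = |μ_{blend A} − μ_{blend B}| / σ = |34.3 − 23.3| / 12.5 = 0.8800
Noncentrality parameter: δ = d·√(n/2) = 0.8800 × √(17/2) = 2.5656
Critical value for a two-sided test at α = 0.1: z_{α/2} = 1.645.
Power = Φ(δ − 1.645) + Φ(−δ − 1.645) = Φ(0.921) + Φ(-4.210) = 0.8214 + 0.0000 = 0.8214.

Power ≈ 0.821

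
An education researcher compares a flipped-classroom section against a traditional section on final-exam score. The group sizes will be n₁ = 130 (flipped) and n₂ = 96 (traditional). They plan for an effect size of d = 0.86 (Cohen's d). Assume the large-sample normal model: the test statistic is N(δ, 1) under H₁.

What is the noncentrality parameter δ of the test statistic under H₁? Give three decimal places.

δ = d / √(1/n₁ + 1/n₂) = 0.86 / √(1/130 + 1/96) = 6.3907

δ ≈ 6.391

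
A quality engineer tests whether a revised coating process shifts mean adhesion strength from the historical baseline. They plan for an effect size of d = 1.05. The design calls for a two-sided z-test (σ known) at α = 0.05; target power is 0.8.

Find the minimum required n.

n = 8

For power 0.8 need Φ(δ − z_{0.025}) = 0.8, so δ = z_{0.025} + z_{0.20} = 1.960 + 0.842 = 2.802.
(Ignoring the negligible lower-tail rejection probability gives the usual closed-form inversion.)
δ = d·√n ⇒ n = (δ/d)² = (2.802 / 1.05)² = 7.12.
Round up to the next whole unit.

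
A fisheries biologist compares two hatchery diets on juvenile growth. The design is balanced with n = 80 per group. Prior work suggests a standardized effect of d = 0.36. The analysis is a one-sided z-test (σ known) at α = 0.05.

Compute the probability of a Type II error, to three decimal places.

Noncentrality parameter: δ = d·√(n/2) = 0.36 × √(80/2) = 2.2768
One-sided α = 0.05 → critical value z_{0.05} = 1.645.
Power = P(Z > 1.645 − δ) = Φ(0.632) = 0.7363.
Type II error: β = 1 − power = 1 − 0.7363 = 0.2637.

β ≈ 0.264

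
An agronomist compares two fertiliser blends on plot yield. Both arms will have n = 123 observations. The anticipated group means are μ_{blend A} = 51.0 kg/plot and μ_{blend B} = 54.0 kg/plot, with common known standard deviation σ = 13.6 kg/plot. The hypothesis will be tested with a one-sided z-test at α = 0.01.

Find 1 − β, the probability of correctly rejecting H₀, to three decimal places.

Standardized effect: d = |μ_{blend A} − μ_{blend B}| / σ = |51.0 − 54.0| / 13.6 = 0.2206
Noncentrality parameter: δ = d·√(n/2) = 0.2206 × √(123/2) = 1.7299
Critical value for a one-sided test at α = 0.01: z_α = 2.326.
Power = P(Z > 2.326 − δ) = Φ(-0.596) = 0.2754.

Power ≈ 0.275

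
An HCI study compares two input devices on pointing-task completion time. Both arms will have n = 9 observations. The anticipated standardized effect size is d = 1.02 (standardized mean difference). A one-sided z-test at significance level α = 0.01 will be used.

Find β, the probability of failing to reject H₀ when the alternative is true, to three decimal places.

Noncentrality parameter: δ = d·√(n/2) = 1.02 × √(9/2) = 2.1637
One-sided α = 0.01 → critical value z_{0.01} = 2.326.
Power = P(Z > 2.326 − δ) = Φ(-0.163) = 0.4354.
Type II error: β = 1 − power = 1 − 0.4354 = 0.5646.

β ≈ 0.565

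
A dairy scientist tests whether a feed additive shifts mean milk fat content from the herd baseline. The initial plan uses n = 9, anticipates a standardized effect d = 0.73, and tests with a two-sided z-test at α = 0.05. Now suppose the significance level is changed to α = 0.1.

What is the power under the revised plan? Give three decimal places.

Power ≈ 0.707

δ = d·√n = 0.73 × √9 = 2.1900 (unchanged). New critical value: z_{0.05} = 1.645.
Revised power = Φ(δ − 1.645) + Φ(−δ − 1.645) = Φ(0.545) + Φ(-3.835) = 0.7072 + 0.0001 = 0.7072.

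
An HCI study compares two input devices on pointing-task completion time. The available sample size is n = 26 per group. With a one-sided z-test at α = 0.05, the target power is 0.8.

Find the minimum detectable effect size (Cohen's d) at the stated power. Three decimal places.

d ≈ 0.690

Need Φ(δ − 1.645) = 0.8, so δ = 1.645 + 0.842 = 2.486.
δ = d·√(n/2) ⇒ d = δ/√(n/2) = 2.486/√(26/2) = 0.6896.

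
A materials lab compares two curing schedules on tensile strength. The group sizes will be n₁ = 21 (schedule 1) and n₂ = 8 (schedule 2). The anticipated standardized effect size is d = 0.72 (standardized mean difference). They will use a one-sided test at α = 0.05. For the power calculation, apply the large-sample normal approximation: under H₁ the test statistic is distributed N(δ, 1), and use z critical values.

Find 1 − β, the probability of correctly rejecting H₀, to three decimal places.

Noncentrality parameter: δ = d / √(1/n₁ + 1/n₂) = 0.72 / √(1/21 + 1/8) = 1.7330
Critical value for a one-sided test at α = 0.05: z_α = 1.645.
Power = P(Z > 1.645 − δ) = Φ(0.088) = 0.5351.

Power ≈ 0.535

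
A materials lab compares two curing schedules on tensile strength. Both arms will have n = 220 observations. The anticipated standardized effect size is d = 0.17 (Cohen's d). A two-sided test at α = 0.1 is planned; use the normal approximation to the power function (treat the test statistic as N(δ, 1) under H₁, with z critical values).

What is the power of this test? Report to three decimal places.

Noncentrality parameter: δ = d·√(n/2) = 0.17 × √(220/2) = 1.7830
Two-sided α = 0.1 → critical value z_{0.05} = 1.645.
Power = Φ(δ − 1.645) + Φ(−δ − 1.645) = Φ(0.138) + Φ(-3.428) = 0.5549 + 0.0003 = 0.5552.

Power ≈ 0.555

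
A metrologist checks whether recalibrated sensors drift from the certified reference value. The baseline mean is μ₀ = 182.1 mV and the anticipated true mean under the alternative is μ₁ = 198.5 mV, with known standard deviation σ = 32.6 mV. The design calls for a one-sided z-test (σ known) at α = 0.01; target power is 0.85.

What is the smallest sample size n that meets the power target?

Standardized effect: d = |μ₁ − μ₀| / σ = |198.5 − 182.1| / 32.6 = 0.5031
Set Φ(δ − 2.326) = 0.85; then δ − 2.326 = Φ⁻¹(0.85) = 1.036, giving δ = 3.363.
δ = d·√n ⇒ n = (δ/d)² = (3.363 / 0.5031)² = 44.68.
Rounding up, n = 45.

n = 45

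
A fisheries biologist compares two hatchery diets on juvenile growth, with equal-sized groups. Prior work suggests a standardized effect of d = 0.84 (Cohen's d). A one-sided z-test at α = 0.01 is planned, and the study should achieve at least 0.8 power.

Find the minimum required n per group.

n = 29 per group

For power 0.8 need Φ(δ − z_{0.01}) = 0.8, so δ = z_{0.01} + z_{0.20} = 2.326 + 0.842 = 3.168.
δ = d·√(n/2) ⇒ n = 2(δ/d)² = 2 × (3.168 / 0.84)² = 28.45.
Round up to the next whole unit.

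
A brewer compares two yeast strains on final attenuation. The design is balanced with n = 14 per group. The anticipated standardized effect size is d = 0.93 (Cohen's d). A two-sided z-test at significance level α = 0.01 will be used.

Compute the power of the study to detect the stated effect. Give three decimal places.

Noncentrality parameter: δ = d·√(n/2) = 0.93 × √(14/2) = 2.4605
Critical value for a two-sided test at α = 0.01: z_{α/2} = 2.576.
Power = Φ(δ − 2.576) + Φ(−δ − 2.576) = Φ(-0.115) + Φ(-5.036) = 0.4541 + 0.0000 = 0.4541.

Power ≈ 0.454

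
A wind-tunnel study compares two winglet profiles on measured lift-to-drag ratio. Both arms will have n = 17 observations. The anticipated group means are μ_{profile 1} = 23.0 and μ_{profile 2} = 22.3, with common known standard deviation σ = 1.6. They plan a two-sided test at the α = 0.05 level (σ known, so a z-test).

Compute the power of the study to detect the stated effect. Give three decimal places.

Standardized effect: d = |μ_{profile 1} − μ_{profile 2}| / σ = |23.0 − 22.3| / 1.6 = 0.4375
Noncentrality parameter: δ = d·√(n/2) = 0.4375 × √(17/2) = 1.2755
Two-sided α = 0.05 → critical value z_{0.025} = 1.960.
Power = Φ(δ − 1.960) + Φ(−δ − 1.960) = Φ(-0.684) + Φ(-3.235) = 0.2468 + 0.0006 = 0.2475.

Power ≈ 0.247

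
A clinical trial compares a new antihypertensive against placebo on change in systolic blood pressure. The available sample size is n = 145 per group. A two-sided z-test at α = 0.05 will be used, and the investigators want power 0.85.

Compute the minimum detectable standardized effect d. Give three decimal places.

d ≈ 0.352

Need Φ(δ − 1.960) = 0.85, so δ = 1.960 + 1.036 = 2.996.
(Lower-tail contribution to power is negligible for δ > 0.)
δ = d·√(n/2) ⇒ d = δ/√(n/2) = 2.996/√(145/2) = 0.3519.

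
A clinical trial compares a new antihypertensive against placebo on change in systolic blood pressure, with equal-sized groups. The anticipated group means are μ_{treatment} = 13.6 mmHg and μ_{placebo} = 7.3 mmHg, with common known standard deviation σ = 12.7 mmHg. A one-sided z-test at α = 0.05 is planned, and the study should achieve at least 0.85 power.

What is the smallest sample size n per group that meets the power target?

n = 59 per group

Standardized effect: d = |μ_{treatment} − μ_{placebo}| / σ = |13.6 − 7.3| / 12.7 = 0.4961
For power 0.85 need Φ(δ − z_{0.05}) = 0.85, so δ = z_{0.05} + z_{0.15} = 1.645 + 1.036 = 2.681.
δ = d·√(n/2) ⇒ n = 2(δ/d)² = 2 × (2.681 / 0.4961)² = 58.43.
Round up to the next whole unit.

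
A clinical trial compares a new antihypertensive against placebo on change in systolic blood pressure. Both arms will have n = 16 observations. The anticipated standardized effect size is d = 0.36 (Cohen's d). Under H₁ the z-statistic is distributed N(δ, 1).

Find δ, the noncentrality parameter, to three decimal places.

δ ≈ 1.018

δ = d·√(n/2) = 0.36 × √(16/2) = 1.0182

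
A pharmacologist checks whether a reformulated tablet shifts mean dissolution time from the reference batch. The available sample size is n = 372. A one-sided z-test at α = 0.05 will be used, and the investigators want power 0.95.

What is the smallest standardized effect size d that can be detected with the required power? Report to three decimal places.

Required noncentrality: δ = z_{0.05} + z_{0.05} = 1.645 + 1.645 = 3.290.
δ = d·√n ⇒ d = δ/√n = 3.290/√372 = 0.1706.

d ≈ 0.171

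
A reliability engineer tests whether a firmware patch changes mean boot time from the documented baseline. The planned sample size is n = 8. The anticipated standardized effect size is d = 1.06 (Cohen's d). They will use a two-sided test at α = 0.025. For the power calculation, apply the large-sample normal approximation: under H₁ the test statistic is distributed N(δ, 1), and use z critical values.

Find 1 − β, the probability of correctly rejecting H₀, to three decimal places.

Noncentrality parameter: δ = d·√n = 1.06 × √8 = 2.9981
Two-sided α = 0.025 → critical value z_{0.0125} = 2.241.
Power = Φ(δ − 2.241) + Φ(−δ − 2.241) = Φ(0.757) + Φ(-5.240) = 0.7754 + 0.0000 = 0.7754.

Power ≈ 0.775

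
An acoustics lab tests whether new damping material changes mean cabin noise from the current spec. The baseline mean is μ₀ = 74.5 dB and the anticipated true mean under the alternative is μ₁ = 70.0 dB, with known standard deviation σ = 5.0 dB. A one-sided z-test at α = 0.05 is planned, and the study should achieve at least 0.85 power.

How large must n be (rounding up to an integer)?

Standardized effect: d = |μ₁ − μ₀| / σ = |70.0 − 74.5| / 5.0 = 0.9000
For power 0.85 need Φ(δ − z_{0.05}) = 0.85, so δ = z_{0.05} + z_{0.15} = 1.645 + 1.036 = 2.681.
δ = d·√n ⇒ n = (δ/d)² = (2.681 / 0.9000)² = 8.88.
Round up to the next whole unit.

n = 9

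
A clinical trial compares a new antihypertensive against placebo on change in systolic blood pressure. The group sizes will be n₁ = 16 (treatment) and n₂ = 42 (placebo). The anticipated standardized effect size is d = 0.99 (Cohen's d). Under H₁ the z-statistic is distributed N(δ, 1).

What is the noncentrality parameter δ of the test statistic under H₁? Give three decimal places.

δ ≈ 3.370

δ = d / √(1/n₁ + 1/n₂) = 0.99 / √(1/16 + 1/42) = 3.3698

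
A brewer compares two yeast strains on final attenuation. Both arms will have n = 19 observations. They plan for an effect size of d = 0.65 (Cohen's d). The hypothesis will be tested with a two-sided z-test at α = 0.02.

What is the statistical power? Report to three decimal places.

Power ≈ 0.373

Noncentrality parameter: λ = d·√(n/2) = 0.65 × √(19/2) = 2.0034
Critical value for a two-sided test at α = 0.02: z_{α/2} = 2.326.
Power = Φ(λ − 2.326) + Φ(−λ − 2.326) = Φ(-0.323) + Φ(-4.330) = 0.3734 + 0.0000 = 0.3734.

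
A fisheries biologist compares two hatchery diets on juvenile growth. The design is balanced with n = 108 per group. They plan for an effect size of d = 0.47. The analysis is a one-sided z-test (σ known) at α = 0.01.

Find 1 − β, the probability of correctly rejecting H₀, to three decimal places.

Power ≈ 0.870

Noncentrality parameter: δ = d·√(n/2) = 0.47 × √(108/2) = 3.4538
Critical value for a one-sided test at α = 0.01: z_α = 2.326.
Power = Φ(δ − 2.326) = Φ(1.127) = 0.8702.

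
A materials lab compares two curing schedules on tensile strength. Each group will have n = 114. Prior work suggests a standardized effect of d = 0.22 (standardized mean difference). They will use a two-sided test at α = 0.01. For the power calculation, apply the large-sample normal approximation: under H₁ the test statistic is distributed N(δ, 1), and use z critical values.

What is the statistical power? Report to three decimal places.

Noncentrality parameter: δ = d·√(n/2) = 0.22 × √(114/2) = 1.6610
Critical value for a two-sided test at α = 0.01: z_{α/2} = 2.576.
Power = Φ(δ − 2.576) + Φ(−δ − 2.576) = Φ(-0.915) + Φ(-4.237) = 0.1801 + 0.0000 = 0.1801.

Power ≈ 0.180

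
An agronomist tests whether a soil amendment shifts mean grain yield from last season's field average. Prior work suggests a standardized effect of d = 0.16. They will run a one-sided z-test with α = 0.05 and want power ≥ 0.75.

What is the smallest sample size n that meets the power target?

n = 211

For power 0.75 need Φ(δ − z_{0.05}) = 0.75, so δ = z_{0.05} + z_{0.25} = 1.645 + 0.674 = 2.319.
δ = d·√n ⇒ n = (δ/d)² = (2.319 / 0.16)² = 210.13.
Rounding up, n = 211.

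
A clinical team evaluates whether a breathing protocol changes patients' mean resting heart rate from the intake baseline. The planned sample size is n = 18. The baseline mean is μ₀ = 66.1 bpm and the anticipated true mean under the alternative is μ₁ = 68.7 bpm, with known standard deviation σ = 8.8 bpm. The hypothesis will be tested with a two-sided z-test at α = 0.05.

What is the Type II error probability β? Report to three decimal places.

Standardized effect: d = |μ₁ − μ₀| / σ = |68.7 − 66.1| / 8.8 = 0.2955
Noncentrality parameter: λ = d·√n = 0.2955 × √18 = 1.2535
Two-sided α = 0.05 → critical value z_{0.025} = 1.960.
Power = Φ(λ − 1.960) + Φ(−λ − 1.960) = Φ(-0.706) + Φ(-3.213) = 0.2400 + 0.0007 = 0.2406.
Type II error: β = 1 − power = 1 − 0.2406 = 0.7594.

β ≈ 0.759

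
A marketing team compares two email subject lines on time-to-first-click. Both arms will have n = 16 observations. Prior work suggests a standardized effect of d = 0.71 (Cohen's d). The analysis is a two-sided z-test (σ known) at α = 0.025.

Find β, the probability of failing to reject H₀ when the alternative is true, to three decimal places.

Noncentrality parameter: δ = d·√(n/2) = 0.71 × √(16/2) = 2.0082
Two-sided α = 0.025 → critical value z_{0.0125} = 2.241.
Power = Φ(δ − 2.241) + Φ(−δ − 2.241) = Φ(-0.233) + Φ(-4.250) = 0.4078 + 0.0000 = 0.4078.
Type II error: β = 1 − power = 1 − 0.4078 = 0.5922.

β ≈ 0.592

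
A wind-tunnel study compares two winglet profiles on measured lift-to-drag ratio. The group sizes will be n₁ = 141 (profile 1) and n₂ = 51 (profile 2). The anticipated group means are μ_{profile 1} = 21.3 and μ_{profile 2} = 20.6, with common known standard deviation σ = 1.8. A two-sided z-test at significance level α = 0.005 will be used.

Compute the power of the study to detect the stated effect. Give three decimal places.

Standardized effect: d = |μ_{profile 1} − μ_{profile 2}| / σ = |21.3 − 20.6| / 1.8 = 0.3889
Noncentrality parameter: δ = d / √(1/n₁ + 1/n₂) = 0.3889 / √(1/141 + 1/51) = 2.3800
Critical value for a two-sided test at α = 0.005: z_{α/2} = 2.807.
Power = Φ(δ − 2.807) + Φ(−δ − 2.807) = Φ(-0.427) + Φ(-5.187) = 0.3347 + 0.0000 = 0.3347.

Power ≈ 0.335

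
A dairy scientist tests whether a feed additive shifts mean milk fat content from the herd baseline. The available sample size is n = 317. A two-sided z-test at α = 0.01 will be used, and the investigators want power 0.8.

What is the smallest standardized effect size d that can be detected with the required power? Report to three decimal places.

d ≈ 0.192

Required noncentrality: δ = z_{0.005} + z_{0.20} = 2.576 + 0.842 = 3.417.
(Lower-tail contribution to power is negligible for δ > 0.)
δ = d·√n ⇒ d = δ/√n = 3.417/√317 = 0.1919.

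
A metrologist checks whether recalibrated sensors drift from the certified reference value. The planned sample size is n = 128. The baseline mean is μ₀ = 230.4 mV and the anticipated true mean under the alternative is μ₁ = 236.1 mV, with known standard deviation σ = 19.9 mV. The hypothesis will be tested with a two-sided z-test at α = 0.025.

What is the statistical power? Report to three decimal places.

Power ≈ 0.841

Standardized effect: d = |μ₁ − μ₀| / σ = |236.1 − 230.4| / 19.9 = 0.2864
Noncentrality parameter: δ = d·√n = 0.2864 × √128 = 3.2406
Two-sided α = 0.025 → critical value z_{0.0125} = 2.241.
Power = Φ(δ − 2.241) + Φ(−δ − 2.241) = Φ(0.999) + Φ(-5.482) = 0.8412 + 0.0000 = 0.8412.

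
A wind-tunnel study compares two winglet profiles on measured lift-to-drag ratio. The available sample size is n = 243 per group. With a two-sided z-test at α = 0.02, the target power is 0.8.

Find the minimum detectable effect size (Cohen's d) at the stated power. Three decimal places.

d ≈ 0.287

Need Φ(δ − 2.326) = 0.8, so δ = 2.326 + 0.842 = 3.168.
(Lower-tail contribution to power is negligible for δ > 0.)
δ = d·√(n/2) ⇒ d = δ/√(n/2) = 3.168/√(243/2) = 0.2874.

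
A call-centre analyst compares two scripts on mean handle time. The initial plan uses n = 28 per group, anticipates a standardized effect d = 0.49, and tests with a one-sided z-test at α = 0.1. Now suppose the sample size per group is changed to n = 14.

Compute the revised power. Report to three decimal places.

Power ≈ 0.506

With n = 14 per group: δ = d·√(n/2) = 0.49 × √(14/2) = 1.2964. Critical value z_{0.1} = 1.282.
Revised power = Φ(δ − 1.282) = Φ(0.015) = 0.5059.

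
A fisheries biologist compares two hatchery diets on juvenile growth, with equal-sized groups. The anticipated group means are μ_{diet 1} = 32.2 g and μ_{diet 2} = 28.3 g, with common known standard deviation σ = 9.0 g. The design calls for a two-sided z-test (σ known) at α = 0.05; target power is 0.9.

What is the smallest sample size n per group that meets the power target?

n = 112 per group

Standardized effect: d = |μ_{diet 1} − μ_{diet 2}| / σ = |32.2 − 28.3| / 9.0 = 0.4333
Set Φ(δ − 1.960) = 0.9; then δ − 1.960 = Φ⁻¹(0.9) = 1.282, giving δ = 3.242.
(Ignoring the negligible lower-tail rejection probability gives the usual closed-form inversion.)
δ = d·√(n/2) ⇒ n = 2(δ/d)² = 2 × (3.242 / 0.4333)² = 111.91.
Rounding up, n = 112 per group.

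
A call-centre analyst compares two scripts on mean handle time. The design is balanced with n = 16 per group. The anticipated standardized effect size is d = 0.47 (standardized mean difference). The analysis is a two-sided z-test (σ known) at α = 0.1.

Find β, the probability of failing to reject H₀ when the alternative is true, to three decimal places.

β ≈ 0.622

Noncentrality parameter: δ = d·√(n/2) = 0.47 × √(16/2) = 1.3294
Two-sided α = 0.1 → critical value z_{0.05} = 1.645.
Power = Φ(δ − 1.645) + Φ(−δ − 1.645) = Φ(-0.315) + Φ(-2.974) = 0.3762 + 0.0015 = 0.3777.
Type II error: β = 1 − power = 1 − 0.3777 = 0.6223.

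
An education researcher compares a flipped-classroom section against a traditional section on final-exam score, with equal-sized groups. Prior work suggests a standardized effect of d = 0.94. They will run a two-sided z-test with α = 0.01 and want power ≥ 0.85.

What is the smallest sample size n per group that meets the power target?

Set Φ(δ − 2.576) = 0.85; then δ − 2.576 = Φ⁻¹(0.85) = 1.036, giving δ = 3.612.
(The Φ(−δ − z_{α/2}) term is vanishingly small for δ > 0 and is dropped in the standard sample-size formula.)
δ = d·√(n/2) ⇒ n = 2(δ/d)² = 2 × (3.612 / 0.94)² = 29.53.
Rounding up, n = 30 per group.

n = 30 per group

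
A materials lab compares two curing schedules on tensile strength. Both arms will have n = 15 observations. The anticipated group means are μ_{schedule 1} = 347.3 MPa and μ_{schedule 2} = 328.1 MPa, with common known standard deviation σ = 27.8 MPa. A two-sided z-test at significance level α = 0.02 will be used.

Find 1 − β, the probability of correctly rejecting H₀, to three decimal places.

Power ≈ 0.332

Standardized effect: d = |μ_{schedule 1} − μ_{schedule 2}| / σ = |347.3 − 328.1| / 27.8 = 0.6906
Noncentrality parameter: δ = d·√(n/2) = 0.6906 × √(15/2) = 1.8914
Two-sided α = 0.02 → critical value z_{0.01} = 2.326.
Power = Φ(δ − 2.326) + Φ(−δ − 2.326) = Φ(-0.435) + Φ(-4.218) = 0.3318 + 0.0000 = 0.3318.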